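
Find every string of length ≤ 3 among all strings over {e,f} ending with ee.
ee, eee, fee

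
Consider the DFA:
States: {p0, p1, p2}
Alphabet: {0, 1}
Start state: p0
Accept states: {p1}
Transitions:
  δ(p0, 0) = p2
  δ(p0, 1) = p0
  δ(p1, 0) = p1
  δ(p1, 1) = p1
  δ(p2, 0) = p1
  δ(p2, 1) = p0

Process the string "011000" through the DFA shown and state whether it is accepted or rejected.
Processing string "011000":
  p0 --0--> p2
  p2 --1--> p0
  p0 --1--> p0
  p0 --0--> p2
  p2 --0--> p1
  p1 --0--> p1
Final state: p1
Accept states: {p1}
Yes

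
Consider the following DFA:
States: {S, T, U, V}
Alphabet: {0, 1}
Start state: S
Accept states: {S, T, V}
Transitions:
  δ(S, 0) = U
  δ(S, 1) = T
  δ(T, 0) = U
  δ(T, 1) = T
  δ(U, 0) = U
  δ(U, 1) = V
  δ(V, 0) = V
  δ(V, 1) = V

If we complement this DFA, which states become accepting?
Complement accept states = All states \ Original accept states
= {S, T, U, V} \ {S, T, V}
{U}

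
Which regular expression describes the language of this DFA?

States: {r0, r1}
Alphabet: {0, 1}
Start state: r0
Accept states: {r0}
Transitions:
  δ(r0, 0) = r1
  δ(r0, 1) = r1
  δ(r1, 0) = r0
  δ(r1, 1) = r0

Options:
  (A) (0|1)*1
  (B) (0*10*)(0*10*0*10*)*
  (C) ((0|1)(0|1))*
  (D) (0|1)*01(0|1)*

Check each option against the DFA on short strings; one disagreement eliminates an option:
  (A) (0|1)*1: on ε the DFA stays in r0 and accepts (r0 ∈ Accept), but the regex does not match it → eliminate
  (B) (0*10*)(0*10*0*10*)*: on ε the DFA stays in r0 and accepts (r0 ∈ Accept), but the regex does not match it → eliminate
  (C) ((0|1)(0|1))*: agrees with the DFA on every string of length ≤ 6
  (D) (0|1)*01(0|1)*: on ε the DFA stays in r0 and accepts (r0 ∈ Accept), but the regex does not match it → eliminate
Only (C) is consistent with the DFA.
(C) ((0|1)(0|1))*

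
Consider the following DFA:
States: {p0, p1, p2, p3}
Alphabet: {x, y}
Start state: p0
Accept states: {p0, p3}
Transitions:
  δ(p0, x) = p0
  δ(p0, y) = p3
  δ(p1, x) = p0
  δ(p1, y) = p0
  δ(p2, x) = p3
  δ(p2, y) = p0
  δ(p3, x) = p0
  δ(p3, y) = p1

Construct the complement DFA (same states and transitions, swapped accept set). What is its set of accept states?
Complement accept states = All states \ Original accept states
= {p0, p1, p2, p3} \ {p0, p3}
{p1, p2}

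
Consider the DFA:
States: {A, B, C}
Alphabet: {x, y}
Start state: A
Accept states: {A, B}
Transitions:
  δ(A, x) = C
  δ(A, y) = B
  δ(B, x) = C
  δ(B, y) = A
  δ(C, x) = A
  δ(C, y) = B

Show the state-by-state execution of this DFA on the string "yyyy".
read 'y': A → B
  read 'y': B → A
  read 'y': A → B
  read 'y': B → A
A -> B -> A -> B -> A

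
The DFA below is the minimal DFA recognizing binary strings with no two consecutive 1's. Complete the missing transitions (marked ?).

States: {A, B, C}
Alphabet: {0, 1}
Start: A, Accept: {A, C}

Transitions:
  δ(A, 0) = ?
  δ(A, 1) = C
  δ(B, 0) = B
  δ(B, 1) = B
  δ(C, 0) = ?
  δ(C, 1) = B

From the language and accept set, identify what each state tracks — A: last symbol not 1 (ok); B: saw 11 (dead); C: last symbol 1 (ok).
Each missing δ(q, a) is the state matching the new tracked value after reading a.
δ(A, 0) = A; δ(C, 0) = A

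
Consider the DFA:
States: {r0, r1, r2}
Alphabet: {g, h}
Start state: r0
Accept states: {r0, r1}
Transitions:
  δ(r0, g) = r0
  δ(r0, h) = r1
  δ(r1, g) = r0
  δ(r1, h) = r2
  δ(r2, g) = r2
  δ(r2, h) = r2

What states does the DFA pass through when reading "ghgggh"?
read 'g': r0 → r0
  read 'h': r0 → r1
  read 'g': r1 → r0
  read 'g': r0 → r0
  read 'g': r0 → r0
  read 'h': r0 → r1
r0 -> r0 -> r1 -> r0 -> r0 -> r0 -> r1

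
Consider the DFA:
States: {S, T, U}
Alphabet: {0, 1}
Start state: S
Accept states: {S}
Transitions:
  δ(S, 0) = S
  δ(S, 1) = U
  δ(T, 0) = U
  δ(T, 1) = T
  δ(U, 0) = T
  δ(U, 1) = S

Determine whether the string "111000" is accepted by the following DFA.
Processing string "111000":
  S --1--> U
  U --1--> S
  S --1--> U
  U --0--> T
  T --0--> U
  U --0--> T
Final state: T
Accept states: {S}
No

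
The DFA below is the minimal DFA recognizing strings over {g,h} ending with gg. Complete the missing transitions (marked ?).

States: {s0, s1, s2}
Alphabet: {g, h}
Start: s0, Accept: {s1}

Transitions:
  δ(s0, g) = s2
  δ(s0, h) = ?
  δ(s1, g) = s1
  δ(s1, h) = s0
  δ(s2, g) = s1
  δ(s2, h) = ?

From the language and accept set, identify what each state tracks — s0: last symbol not g; s1: two trailing g's; s2: one trailing g.
Each missing δ(q, a) is the state matching the new tracked value after reading a.
δ(s0, h) = s0; δ(s2, h) = s0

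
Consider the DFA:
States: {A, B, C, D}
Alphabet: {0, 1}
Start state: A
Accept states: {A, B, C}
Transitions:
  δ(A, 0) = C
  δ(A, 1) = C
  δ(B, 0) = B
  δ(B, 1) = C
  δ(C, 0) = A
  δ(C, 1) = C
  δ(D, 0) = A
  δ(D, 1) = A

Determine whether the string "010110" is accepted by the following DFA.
Processing string "010110":
  A --0--> C
  C --1--> C
  C --0--> A
  A --1--> C
  C --1--> C
  C --0--> A
Final state: A
Accept states: {A, B, C}
Yes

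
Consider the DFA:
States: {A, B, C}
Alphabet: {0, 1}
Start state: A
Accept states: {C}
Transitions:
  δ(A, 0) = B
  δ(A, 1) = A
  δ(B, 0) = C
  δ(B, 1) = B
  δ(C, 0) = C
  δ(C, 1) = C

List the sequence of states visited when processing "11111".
read '1': A → A
  read '1': A → A
  read '1': A → A
  read '1': A → A
  read '1': A → A
A -> A -> A -> A -> A -> A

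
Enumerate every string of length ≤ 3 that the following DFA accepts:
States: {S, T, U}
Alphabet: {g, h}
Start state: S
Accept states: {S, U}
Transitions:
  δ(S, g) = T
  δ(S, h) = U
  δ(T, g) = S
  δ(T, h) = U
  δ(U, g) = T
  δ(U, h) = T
ε, h, gg, gh, ggh, hgg, hgh, hhg, hhh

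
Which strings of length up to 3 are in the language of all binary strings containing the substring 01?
01, 001, 010, 011, 101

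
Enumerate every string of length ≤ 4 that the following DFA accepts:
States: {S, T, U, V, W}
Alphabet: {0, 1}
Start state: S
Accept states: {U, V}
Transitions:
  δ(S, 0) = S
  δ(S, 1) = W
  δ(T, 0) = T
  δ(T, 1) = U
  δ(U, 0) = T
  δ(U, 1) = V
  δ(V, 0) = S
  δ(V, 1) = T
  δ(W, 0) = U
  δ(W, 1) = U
10, 11, 010, 011, 101, 111, 0010, 0011, 0101, 0111, 1001, 1101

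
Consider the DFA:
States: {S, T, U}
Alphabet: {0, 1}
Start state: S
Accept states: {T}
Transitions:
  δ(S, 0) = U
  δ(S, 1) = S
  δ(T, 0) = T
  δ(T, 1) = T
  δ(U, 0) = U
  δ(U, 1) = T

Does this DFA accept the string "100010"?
Processing string "100010":
  S --1--> S
  S --0--> U
  U --0--> U
  U --0--> U
  U --1--> T
  T --0--> T
Final state: T
Accept states: {T}
Yes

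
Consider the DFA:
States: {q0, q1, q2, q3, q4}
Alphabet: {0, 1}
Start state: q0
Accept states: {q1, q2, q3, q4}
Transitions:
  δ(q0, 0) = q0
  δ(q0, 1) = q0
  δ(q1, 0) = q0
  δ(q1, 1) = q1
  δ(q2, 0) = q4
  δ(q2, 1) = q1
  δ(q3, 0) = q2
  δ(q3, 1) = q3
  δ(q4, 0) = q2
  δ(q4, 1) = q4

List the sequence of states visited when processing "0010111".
read '0': q0 → q0
  read '0': q0 → q0
  read '1': q0 → q0
  read '0': q0 → q0
  read '1': q0 → q0
  read '1': q0 → q0
  read '1': q0 → q0
q0 -> q0 -> q0 -> q0 -> q0 -> q0 -> q0 -> q0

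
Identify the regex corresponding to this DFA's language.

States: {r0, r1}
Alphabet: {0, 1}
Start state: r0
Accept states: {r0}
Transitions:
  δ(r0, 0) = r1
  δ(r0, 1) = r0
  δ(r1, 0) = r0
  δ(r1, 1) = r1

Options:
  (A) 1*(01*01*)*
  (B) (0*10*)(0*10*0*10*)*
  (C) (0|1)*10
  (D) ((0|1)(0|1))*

Check each option against the DFA on short strings; one disagreement eliminates an option:
  (A) 1*(01*01*)*: agrees with the DFA on every string of length ≤ 6
  (B) (0*10*)(0*10*0*10*)*: on ε the DFA stays in r0 and accepts (r0 ∈ Accept), but the regex does not match it → eliminate
  (C) (0|1)*10: on ε the DFA stays in r0 and accepts (r0 ∈ Accept), but the regex does not match it → eliminate
  (D) ((0|1)(0|1))*: on '1' the DFA goes r0 → r0 and accepts (r0 ∈ Accept), but the regex does not match it → eliminate
Only (A) is consistent with the DFA.
(A) 1*(01*01*)*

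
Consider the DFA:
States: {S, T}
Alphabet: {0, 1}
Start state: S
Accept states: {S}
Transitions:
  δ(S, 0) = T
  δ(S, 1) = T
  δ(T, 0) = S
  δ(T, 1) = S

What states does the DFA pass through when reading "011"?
read '0': S → T
  read '1': T → S
  read '1': S → T
S -> T -> S -> T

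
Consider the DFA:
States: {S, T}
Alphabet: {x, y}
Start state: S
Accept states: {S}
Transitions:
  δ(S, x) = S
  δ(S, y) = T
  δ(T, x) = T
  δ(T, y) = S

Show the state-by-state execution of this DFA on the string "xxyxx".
read 'x': S → S
  read 'x': S → S
  read 'y': S → T
  read 'x': T → T
  read 'x': T → T
S -> S -> S -> T -> T -> T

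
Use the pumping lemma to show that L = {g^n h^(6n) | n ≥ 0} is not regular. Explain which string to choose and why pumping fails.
Assume L is regular with pumping length p. Idea: pumping the g-block breaks the 1:6 ratio.
Choose s = g^p h^(6p) (length 7p ≥ p). By the pumping lemma, s = xyz with |xy| ≤ p, |y| > 0, so y = g^k with k ≥ 1. Then xy²z = g^(p+k) h^(6p). For this to be in L we would need 6p = 6(p+k), i.e. 6k = 0, contradicting k ≥ 1. So xy²z ∉ L.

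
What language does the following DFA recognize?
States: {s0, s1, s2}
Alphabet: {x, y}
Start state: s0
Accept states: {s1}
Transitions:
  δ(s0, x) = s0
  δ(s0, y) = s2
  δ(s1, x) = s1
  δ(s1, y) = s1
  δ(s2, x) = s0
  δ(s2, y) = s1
Testing a few strings:
  'xx' → reject
  'y' → reject
  'x' → reject
  'yyyx' → accept
State roles: s0=no progress toward yy; s1=substring yy seen; s2=one trailing y
All strings over {x,y} containing the substring yy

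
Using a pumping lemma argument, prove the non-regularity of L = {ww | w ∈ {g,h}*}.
Assume L is regular with pumping length p. Idea: pumping the leading g-block breaks the equality of the two halves.
Choose s = g^p h g^p h ∈ L (with w = g^p h). |s| = 2p+2 ≥ p. By the pumping lemma, s = xyz with |xy| ≤ p, |y| > 0, so y = g^k with k ≥ 1, in the first g-block. Then xy²z = g^(p+k) h g^p h, of length 2p+2+k. If k is odd this length is odd, so it cannot be of the form ww. If k is even, each half has length p+1+k/2 ≤ p+k, so the first half lies entirely inside the leading g-block and contains no h, while the second half ends in h; the halves differ. Either way xy²z ∉ L.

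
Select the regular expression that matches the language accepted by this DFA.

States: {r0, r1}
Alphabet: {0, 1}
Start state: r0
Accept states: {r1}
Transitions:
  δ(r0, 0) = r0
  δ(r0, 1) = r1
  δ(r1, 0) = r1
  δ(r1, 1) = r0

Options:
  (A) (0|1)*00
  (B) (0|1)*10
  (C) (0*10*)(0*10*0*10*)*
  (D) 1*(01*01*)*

Check each option against the DFA on short strings; one disagreement eliminates an option:
  (A) (0|1)*00: on '1' the DFA goes r0 → r1 and accepts (r1 ∈ Accept), but the regex does not match it → eliminate
  (B) (0|1)*10: on '1' the DFA goes r0 → r1 and accepts (r1 ∈ Accept), but the regex does not match it → eliminate
  (C) (0*10*)(0*10*0*10*)*: agrees with the DFA on every string of length ≤ 6
  (D) 1*(01*01*)*: on ε the DFA stays in r0 and rejects (r0 ∉ Accept), but the regex matches it → eliminate
Only (C) is consistent with the DFA.
(C) (0*10*)(0*10*0*10*)*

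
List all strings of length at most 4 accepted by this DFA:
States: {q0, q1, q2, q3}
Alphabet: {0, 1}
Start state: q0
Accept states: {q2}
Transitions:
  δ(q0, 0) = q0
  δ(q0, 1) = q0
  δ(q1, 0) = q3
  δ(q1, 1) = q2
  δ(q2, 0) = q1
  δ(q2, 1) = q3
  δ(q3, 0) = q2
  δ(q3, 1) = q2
None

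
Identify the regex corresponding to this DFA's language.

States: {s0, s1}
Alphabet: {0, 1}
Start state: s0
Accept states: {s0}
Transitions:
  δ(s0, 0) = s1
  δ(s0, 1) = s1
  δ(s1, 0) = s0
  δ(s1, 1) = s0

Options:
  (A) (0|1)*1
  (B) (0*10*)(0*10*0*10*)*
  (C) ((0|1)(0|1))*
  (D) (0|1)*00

Check each option against the DFA on short strings; one disagreement eliminates an option:
  (A) (0|1)*1: on ε the DFA stays in s0 and accepts (s0 ∈ Accept), but the regex does not match it → eliminate
  (B) (0*10*)(0*10*0*10*)*: on ε the DFA stays in s0 and accepts (s0 ∈ Accept), but the regex does not match it → eliminate
  (C) ((0|1)(0|1))*: agrees with the DFA on every string of length ≤ 6
  (D) (0|1)*00: on ε the DFA stays in s0 and accepts (s0 ∈ Accept), but the regex does not match it → eliminate
Only (C) is consistent with the DFA.
(C) ((0|1)(0|1))*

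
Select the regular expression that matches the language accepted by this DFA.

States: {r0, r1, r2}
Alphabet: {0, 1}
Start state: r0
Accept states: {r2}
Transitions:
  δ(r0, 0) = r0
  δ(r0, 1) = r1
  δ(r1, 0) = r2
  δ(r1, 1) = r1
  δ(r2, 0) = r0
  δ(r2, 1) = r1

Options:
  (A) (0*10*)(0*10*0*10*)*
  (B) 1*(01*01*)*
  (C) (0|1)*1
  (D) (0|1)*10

Check each option against the DFA on short strings; one disagreement eliminates an option:
  (A) (0*10*)(0*10*0*10*)*: on '1' the DFA goes r0 → r1 and rejects (r1 ∉ Accept), but the regex matches it → eliminate
  (B) 1*(01*01*)*: on ε the DFA stays in r0 and rejects (r0 ∉ Accept), but the regex matches it → eliminate
  (C) (0|1)*1: on '1' the DFA goes r0 → r1 and rejects (r1 ∉ Accept), but the regex matches it → eliminate
  (D) (0|1)*10: agrees with the DFA on every string of length ≤ 6
Only (D) is consistent with the DFA.
(D) (0|1)*10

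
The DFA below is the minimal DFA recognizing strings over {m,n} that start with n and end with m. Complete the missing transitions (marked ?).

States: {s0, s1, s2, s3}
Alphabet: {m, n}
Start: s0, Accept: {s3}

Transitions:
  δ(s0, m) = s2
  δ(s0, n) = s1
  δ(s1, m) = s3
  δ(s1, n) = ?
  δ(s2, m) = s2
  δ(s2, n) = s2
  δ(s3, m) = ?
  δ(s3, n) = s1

From the language and accept set, identify what each state tracks — s0: no input read; s1: started with n, last symbol n; s2: started with m (dead); s3: started with n, last symbol m.
Each missing δ(q, a) is the state matching the new tracked value after reading a.
δ(s1, n) = s1; δ(s3, m) = s3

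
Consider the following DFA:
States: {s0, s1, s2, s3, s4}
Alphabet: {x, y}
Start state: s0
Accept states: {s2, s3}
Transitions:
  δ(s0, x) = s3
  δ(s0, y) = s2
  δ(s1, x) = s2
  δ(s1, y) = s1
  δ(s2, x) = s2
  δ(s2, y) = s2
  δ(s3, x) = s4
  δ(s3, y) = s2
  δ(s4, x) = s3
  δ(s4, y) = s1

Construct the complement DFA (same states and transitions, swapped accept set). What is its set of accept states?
Complement accept states = All states \ Original accept states
= {s0, s1, s2, s3, s4} \ {s2, s3}
{s0, s1, s4}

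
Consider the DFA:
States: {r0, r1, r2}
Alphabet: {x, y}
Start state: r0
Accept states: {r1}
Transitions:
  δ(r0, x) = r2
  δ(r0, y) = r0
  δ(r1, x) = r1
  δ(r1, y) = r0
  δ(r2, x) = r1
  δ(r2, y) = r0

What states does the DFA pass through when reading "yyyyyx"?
read 'y': r0 → r0
  read 'y': r0 → r0
  read 'y': r0 → r0
  read 'y': r0 → r0
  read 'y': r0 → r0
  read 'x': r0 → r2
r0 -> r0 -> r0 -> r0 -> r0 -> r0 -> r2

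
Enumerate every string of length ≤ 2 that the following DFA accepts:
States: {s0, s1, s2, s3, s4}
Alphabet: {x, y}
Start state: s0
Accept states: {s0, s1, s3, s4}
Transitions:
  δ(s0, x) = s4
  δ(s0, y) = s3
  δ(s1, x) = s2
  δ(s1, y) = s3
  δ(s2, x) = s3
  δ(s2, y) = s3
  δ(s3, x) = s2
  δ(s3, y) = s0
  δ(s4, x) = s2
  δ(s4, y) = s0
ε, x, y, xy, yy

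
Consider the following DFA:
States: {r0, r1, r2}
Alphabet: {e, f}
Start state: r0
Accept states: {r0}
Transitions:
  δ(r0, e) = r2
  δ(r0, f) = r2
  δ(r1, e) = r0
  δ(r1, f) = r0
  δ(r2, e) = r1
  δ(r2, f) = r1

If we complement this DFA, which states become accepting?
Complement accept states = All states \ Original accept states
= {r0, r1, r2} \ {r0}
{r1, r2}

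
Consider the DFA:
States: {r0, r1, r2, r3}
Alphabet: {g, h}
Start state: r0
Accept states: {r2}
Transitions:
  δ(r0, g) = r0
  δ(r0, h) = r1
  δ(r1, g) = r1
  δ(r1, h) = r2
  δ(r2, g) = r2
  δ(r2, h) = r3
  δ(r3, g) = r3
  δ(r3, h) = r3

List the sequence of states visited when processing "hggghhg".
read 'h': r0 → r1
  read 'g': r1 → r1
  read 'g': r1 → r1
  read 'g': r1 → r1
  read 'h': r1 → r2
  read 'h': r2 → r3
  read 'g': r3 → r3
r0 -> r1 -> r1 -> r1 -> r1 -> r2 -> r3 -> r3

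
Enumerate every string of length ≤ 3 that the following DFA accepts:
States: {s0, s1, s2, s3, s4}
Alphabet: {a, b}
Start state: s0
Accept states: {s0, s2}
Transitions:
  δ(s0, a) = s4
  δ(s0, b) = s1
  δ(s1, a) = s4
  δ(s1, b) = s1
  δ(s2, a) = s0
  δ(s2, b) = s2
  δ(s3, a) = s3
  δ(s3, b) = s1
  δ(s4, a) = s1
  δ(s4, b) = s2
ε, ab, aba, abb, bab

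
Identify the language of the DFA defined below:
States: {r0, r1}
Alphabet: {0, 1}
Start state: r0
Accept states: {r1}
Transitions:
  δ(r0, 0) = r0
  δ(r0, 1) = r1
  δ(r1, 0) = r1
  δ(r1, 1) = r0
Testing a few strings:
  '001' → accept
  '111' → accept
  '00' → reject
  '000' → reject
State roles: r0=even number of 1's so far; r1=odd number of 1's so far
All binary strings with an odd number of 1's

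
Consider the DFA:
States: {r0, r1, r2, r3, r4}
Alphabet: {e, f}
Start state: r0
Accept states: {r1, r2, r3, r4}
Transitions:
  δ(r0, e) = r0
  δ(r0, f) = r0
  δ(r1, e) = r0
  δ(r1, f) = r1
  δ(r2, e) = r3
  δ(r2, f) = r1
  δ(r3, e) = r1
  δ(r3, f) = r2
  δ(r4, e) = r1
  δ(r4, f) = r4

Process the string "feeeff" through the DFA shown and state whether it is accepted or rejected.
Processing string "feeeff":
  r0 --f--> r0
  r0 --e--> r0
  r0 --e--> r0
  r0 --e--> r0
  r0 --f--> r0
  r0 --f--> r0
Final state: r0
Accept states: {r1, r2, r3, r4}
No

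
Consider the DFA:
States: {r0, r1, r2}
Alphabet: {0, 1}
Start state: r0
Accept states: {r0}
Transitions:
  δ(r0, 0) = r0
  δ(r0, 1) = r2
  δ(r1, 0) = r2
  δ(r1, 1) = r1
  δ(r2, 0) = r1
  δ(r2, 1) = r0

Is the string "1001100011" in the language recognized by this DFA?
Processing string "1001100011":
  r0 --1--> r2
  r2 --0--> r1
  r1 --0--> r2
  r2 --1--> r0
  r0 --1--> r2
  r2 --0--> r1
  r1 --0--> r2
  r2 --0--> r1
  r1 --1--> r1
  r1 --1--> r1
Final state: r1
Accept states: {r0}
No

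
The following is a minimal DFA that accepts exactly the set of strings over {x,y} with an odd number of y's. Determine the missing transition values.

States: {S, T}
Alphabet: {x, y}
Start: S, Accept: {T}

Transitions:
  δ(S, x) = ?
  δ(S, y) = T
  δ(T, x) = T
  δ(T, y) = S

From the language and accept set, identify what each state tracks — S: even number of y's so far; T: odd number of y's so far.
Each missing δ(q, a) is the state matching the new tracked value after reading a.
δ(S, x) = S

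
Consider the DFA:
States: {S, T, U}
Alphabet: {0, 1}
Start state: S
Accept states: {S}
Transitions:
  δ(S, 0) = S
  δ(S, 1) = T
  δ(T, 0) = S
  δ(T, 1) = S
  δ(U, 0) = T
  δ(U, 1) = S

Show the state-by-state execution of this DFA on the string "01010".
read '0': S → S
  read '1': S → T
  read '0': T → S
  read '1': S → T
  read '0': T → S
S -> S -> T -> S -> T -> S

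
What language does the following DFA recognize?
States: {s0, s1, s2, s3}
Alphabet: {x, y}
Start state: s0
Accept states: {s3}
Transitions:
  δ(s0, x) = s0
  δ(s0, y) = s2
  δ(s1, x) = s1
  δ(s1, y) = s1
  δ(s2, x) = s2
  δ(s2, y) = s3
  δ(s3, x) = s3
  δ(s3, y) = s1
Testing a few strings:
  'yyxy' → reject
  'yx' → reject
  'y' → reject
  'xyx' → reject
State roles: s0=zero y's; s1=≥ three y's (dead); s2=one y; s3=two y's
All strings over {x,y} containing exactly two y's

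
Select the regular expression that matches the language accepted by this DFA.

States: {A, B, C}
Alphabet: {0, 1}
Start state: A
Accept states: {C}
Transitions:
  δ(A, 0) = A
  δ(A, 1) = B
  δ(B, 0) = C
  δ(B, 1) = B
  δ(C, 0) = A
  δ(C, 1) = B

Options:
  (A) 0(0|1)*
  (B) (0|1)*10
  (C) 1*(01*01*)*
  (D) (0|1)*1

Check each option against the DFA on short strings; one disagreement eliminates an option:
  (A) 0(0|1)*: on '0' the DFA goes A → A and rejects (A ∉ Accept), but the regex matches it → eliminate
  (B) (0|1)*10: agrees with the DFA on every string of length ≤ 6
  (C) 1*(01*01*)*: on ε the DFA stays in A and rejects (A ∉ Accept), but the regex matches it → eliminate
  (D) (0|1)*1: on '1' the DFA goes A → B and rejects (B ∉ Accept), but the regex matches it → eliminate
Only (B) is consistent with the DFA.
(B) (0|1)*10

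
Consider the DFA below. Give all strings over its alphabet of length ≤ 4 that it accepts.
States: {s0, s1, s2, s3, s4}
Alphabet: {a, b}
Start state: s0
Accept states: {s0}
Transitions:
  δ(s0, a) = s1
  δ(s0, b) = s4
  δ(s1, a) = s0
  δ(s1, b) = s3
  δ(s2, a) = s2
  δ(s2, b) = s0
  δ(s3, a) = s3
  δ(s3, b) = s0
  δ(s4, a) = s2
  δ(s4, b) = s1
ε, aa, abb, bab, bba, aaaa, abab, baab, bbbb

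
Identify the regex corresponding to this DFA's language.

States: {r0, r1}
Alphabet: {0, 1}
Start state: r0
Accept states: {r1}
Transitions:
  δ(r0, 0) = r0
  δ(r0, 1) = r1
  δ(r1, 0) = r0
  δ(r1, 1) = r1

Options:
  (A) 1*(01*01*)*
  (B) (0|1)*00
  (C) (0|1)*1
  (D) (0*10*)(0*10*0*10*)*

Check each option against the DFA on short strings; one disagreement eliminates an option:
  (A) 1*(01*01*)*: on ε the DFA stays in r0 and rejects (r0 ∉ Accept), but the regex matches it → eliminate
  (B) (0|1)*00: on '1' the DFA goes r0 → r1 and accepts (r1 ∈ Accept), but the regex does not match it → eliminate
  (C) (0|1)*1: agrees with the DFA on every string of length ≤ 6
  (D) (0*10*)(0*10*0*10*)*: on '10' the DFA goes r0 → r1 → r0 and rejects (r0 ∉ Accept), but the regex matches it → eliminate
Only (C) is consistent with the DFA.
(C) (0|1)*1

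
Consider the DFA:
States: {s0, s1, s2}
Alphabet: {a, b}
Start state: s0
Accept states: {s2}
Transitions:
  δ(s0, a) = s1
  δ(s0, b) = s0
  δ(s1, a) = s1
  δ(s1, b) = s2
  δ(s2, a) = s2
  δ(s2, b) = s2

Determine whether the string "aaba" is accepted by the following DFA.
Processing string "aaba":
  s0 --a--> s1
  s1 --a--> s1
  s1 --b--> s2
  s2 --a--> s2
Final state: s2
Accept states: {s2}
Yes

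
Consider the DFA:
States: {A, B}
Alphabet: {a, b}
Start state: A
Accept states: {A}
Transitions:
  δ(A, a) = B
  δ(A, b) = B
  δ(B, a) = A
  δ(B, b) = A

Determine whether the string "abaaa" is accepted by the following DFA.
Processing string "abaaa":
  A --a--> B
  B --b--> A
  A --a--> B
  B --a--> A
  A --a--> B
Final state: B
Accept states: {A}
No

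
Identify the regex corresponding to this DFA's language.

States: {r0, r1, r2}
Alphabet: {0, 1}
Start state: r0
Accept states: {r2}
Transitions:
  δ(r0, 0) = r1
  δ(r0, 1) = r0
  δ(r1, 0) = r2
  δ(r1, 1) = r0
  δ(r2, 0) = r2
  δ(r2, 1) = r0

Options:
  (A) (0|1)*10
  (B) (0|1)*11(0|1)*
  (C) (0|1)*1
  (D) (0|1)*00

Check each option against the DFA on short strings; one disagreement eliminates an option:
  (A) (0|1)*10: on '00' the DFA goes r0 → r1 → r2 and accepts (r2 ∈ Accept), but the regex does not match it → eliminate
  (B) (0|1)*11(0|1)*: on '00' the DFA goes r0 → r1 → r2 and accepts (r2 ∈ Accept), but the regex does not match it → eliminate
  (C) (0|1)*1: on '1' the DFA goes r0 → r0 and rejects (r0 ∉ Accept), but the regex matches it → eliminate
  (D) (0|1)*00: agrees with the DFA on every string of length ≤ 6
Only (D) is consistent with the DFA.
(D) (0|1)*00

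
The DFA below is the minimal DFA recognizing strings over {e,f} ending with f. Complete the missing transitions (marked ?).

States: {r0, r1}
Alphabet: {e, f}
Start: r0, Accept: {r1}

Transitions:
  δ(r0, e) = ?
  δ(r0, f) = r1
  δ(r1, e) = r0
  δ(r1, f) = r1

From the language and accept set, identify what each state tracks — r0: last symbol not f; r1: last symbol is f.
Each missing δ(q, a) is the state matching the new tracked value after reading a.
δ(r0, e) = r0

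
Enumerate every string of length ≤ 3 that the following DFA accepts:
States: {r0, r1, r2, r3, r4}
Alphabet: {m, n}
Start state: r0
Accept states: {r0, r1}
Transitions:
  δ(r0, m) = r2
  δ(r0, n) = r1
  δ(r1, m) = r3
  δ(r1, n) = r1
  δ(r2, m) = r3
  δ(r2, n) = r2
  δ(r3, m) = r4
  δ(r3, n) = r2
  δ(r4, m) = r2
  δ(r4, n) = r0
ε, n, nn, nnn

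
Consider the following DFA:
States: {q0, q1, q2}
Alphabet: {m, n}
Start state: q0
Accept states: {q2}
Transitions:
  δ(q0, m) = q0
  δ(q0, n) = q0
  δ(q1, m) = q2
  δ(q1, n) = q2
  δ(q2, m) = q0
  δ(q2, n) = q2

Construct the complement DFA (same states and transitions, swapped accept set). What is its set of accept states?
Complement accept states = All states \ Original accept states
= {q0, q1, q2} \ {q2}
{q0, q1}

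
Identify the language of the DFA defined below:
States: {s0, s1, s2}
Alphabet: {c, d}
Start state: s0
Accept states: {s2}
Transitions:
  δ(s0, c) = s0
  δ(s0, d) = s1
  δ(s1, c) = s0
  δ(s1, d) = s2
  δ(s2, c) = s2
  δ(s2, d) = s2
Testing a few strings:
  'cd' → reject
  'c' → reject
  'd' → reject
  'cc' → reject
State roles: s0=no progress toward dd; s1=one trailing d; s2=substring dd seen
All strings over {c,d} containing the substring dd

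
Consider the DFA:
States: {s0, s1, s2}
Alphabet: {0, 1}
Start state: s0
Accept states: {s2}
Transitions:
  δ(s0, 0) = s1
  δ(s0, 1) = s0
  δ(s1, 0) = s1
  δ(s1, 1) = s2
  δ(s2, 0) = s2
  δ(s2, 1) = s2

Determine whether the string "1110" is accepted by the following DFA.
Processing string "1110":
  s0 --1--> s0
  s0 --1--> s0
  s0 --1--> s0
  s0 --0--> s1
Final state: s1
Accept states: {s2}
No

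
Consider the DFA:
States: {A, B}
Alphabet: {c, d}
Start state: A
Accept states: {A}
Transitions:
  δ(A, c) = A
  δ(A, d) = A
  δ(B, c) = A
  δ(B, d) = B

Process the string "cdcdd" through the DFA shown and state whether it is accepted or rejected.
Processing string "cdcdd":
  A --c--> A
  A --d--> A
  A --c--> A
  A --d--> A
  A --d--> A
Final state: A
Accept states: {A}
Yes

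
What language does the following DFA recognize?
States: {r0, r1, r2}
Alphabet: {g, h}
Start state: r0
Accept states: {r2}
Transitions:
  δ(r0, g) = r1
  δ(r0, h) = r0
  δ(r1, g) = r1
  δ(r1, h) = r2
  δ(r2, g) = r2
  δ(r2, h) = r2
Testing a few strings:
  'hhhh' → reject
  'hggg' → reject
  'g' → reject
  'ghgg' → accept
State roles: r0=no g seen yet; r1=seen a g, waiting for h; r2=substring gh seen
All strings over {g,h} containing the substring gh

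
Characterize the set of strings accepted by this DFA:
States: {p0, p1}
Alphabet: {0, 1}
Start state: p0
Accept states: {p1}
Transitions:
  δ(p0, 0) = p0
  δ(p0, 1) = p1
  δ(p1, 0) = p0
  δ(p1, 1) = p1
Testing a few strings:
  '0' → reject
  '10' → reject
  '100' → reject
  '001' → accept
State roles: p0=last symbol not 1; p1=last symbol is 1
All binary strings ending with 1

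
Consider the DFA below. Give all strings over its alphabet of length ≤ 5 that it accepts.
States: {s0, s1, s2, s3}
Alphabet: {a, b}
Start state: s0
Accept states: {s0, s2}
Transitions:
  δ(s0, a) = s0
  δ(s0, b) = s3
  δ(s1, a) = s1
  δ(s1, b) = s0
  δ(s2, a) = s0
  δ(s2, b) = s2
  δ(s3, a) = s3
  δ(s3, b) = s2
ε, a, aa, bb, aaa, abb, bab, bba, bbb, aaaa, aabb, abab, abba, abbb, baab, baba, babb, bbaa, bbba, bbbb, aaaaa, aaabb, aabab, aabba, aabbb, abaab, ababa, ababb, abbaa, abbba, abbbb, baaab, baaba, baabb, babaa, babba, babbb, bbaaa, bbabb, bbbaa, bbbba, bbbbb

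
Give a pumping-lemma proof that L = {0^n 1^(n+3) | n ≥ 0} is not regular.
Assume L is regular with pumping length p. Idea: pumping the 0-block breaks the fixed offset of 3.
Choose s = 0^p 1^(p+3) ∈ L. By the pumping lemma, s = xyz with |xy| ≤ p, |y| > 0, so y = 0^k with k ≥ 1. Then xy²z = 0^(p+k) 1^(p+3). For this to be in L we would need p+3 = (p+k)+3, i.e. k = 0, contradicting k ≥ 1. So xy²z ∉ L.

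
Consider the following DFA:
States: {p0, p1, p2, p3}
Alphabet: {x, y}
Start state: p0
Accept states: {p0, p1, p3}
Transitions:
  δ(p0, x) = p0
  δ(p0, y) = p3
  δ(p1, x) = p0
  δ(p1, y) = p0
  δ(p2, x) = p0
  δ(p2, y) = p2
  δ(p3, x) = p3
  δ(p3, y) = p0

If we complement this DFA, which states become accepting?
Complement accept states = All states \ Original accept states
= {p0, p1, p2, p3} \ {p0, p1, p3}
{p2}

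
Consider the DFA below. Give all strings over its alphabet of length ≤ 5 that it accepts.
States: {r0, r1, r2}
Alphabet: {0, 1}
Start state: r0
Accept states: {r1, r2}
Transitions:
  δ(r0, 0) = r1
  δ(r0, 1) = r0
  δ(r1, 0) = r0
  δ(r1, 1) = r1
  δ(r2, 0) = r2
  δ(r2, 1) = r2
0, 01, 10, 000, 011, 101, 110, 0001, 0010, 0100, 0111, 1000, 1011, 1101, 1110, 00000, 00011, 00101, 00110, 01001, 01010, 01100, 01111, 10001, 10010, 10100, 10111, 11000, 11011, 11101, 11110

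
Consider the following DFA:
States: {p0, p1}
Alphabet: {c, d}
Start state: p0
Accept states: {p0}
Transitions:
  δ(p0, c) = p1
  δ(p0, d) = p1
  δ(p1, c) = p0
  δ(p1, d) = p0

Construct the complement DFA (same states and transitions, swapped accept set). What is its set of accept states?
Complement accept states = All states \ Original accept states
= {p0, p1} \ {p0}
{p1}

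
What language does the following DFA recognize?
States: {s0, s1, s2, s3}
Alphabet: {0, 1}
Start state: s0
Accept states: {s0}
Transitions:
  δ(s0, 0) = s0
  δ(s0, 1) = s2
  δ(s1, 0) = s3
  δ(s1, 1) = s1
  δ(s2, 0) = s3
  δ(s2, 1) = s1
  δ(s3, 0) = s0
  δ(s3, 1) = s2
Testing a few strings:
  '0' → accept
  '0100' → accept
  '010' → reject
  '0101' → reject
State roles: s0=value ≡ 0 (mod 4); s1=value ≡ 3 (mod 4); s2=value ≡ 1 (mod 4); s3=value ≡ 2 (mod 4)
All binary strings representing a multiple of 4 (read in base 2; leading zeros allowed and ε counts as 0)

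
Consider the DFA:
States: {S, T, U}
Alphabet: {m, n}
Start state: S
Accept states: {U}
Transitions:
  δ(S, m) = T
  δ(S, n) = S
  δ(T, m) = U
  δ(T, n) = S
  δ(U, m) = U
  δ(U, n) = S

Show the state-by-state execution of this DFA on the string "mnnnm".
read 'm': S → T
  read 'n': T → S
  read 'n': S → S
  read 'n': S → S
  read 'm': S → T
S -> T -> S -> S -> S -> T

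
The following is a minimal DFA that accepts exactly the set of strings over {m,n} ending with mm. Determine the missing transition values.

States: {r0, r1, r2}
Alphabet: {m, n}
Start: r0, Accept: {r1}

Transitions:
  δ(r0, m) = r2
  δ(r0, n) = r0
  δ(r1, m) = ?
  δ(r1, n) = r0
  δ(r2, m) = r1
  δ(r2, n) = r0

From the language and accept set, identify what each state tracks — r0: last symbol not m; r1: two trailing m's; r2: one trailing m.
Each missing δ(q, a) is the state matching the new tracked value after reading a.
δ(r1, m) = r1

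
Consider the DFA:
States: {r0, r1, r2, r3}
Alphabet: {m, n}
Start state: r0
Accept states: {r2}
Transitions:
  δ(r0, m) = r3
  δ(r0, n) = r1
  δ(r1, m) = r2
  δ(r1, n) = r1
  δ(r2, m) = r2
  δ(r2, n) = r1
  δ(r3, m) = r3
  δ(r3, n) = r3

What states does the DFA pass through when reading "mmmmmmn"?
read 'm': r0 → r3
  read 'm': r3 → r3
  read 'm': r3 → r3
  read 'm': r3 → r3
  read 'm': r3 → r3
  read 'm': r3 → r3
  read 'n': r3 → r3
r0 -> r3 -> r3 -> r3 -> r3 -> r3 -> r3 -> r3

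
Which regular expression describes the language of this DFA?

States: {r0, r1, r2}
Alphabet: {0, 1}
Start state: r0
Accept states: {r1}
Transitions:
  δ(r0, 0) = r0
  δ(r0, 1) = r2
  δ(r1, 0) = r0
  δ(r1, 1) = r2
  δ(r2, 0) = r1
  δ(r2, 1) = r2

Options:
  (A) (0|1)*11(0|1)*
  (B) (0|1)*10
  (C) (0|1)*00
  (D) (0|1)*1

Check each option against the DFA on short strings; one disagreement eliminates an option:
  (A) (0|1)*11(0|1)*: on '10' the DFA goes r0 → r2 → r1 and accepts (r1 ∈ Accept), but the regex does not match it → eliminate
  (B) (0|1)*10: agrees with the DFA on every string of length ≤ 6
  (C) (0|1)*00: on '00' the DFA goes r0 → r0 → r0 and rejects (r0 ∉ Accept), but the regex matches it → eliminate
  (D) (0|1)*1: on '1' the DFA goes r0 → r2 and rejects (r2 ∉ Accept), but the regex matches it → eliminate
Only (B) is consistent with the DFA.
(B) (0|1)*10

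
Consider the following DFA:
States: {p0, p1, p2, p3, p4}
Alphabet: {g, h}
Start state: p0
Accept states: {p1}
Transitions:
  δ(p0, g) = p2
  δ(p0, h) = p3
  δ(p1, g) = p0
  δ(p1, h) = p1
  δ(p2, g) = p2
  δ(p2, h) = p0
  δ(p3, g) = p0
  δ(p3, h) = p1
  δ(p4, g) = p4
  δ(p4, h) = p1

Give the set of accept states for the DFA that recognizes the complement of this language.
Complement accept states = All states \ Original accept states
= {p0, p1, p2, p3, p4} \ {p1}
{p0, p2, p3, p4}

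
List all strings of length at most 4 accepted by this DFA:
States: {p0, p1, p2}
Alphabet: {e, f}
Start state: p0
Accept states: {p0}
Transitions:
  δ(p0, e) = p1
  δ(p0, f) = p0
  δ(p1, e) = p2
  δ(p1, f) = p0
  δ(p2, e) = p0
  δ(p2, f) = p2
ε, f, ef, ff, eee, eff, fef, fff, eeef, eefe, efef, efff, feee, feff, ffef, ffff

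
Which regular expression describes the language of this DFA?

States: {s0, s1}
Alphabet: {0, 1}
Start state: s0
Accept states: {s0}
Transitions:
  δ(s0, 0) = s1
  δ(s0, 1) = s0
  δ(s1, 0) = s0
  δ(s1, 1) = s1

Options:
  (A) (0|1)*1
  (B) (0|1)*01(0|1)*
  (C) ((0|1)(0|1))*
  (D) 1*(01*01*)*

Check each option against the DFA on short strings; one disagreement eliminates an option:
  (A) (0|1)*1: on ε the DFA stays in s0 and accepts (s0 ∈ Accept), but the regex does not match it → eliminate
  (B) (0|1)*01(0|1)*: on ε the DFA stays in s0 and accepts (s0 ∈ Accept), but the regex does not match it → eliminate
  (C) ((0|1)(0|1))*: on '1' the DFA goes s0 → s0 and accepts (s0 ∈ Accept), but the regex does not match it → eliminate
  (D) 1*(01*01*)*: agrees with the DFA on every string of length ≤ 6
Only (D) is consistent with the DFA.
(D) 1*(01*01*)*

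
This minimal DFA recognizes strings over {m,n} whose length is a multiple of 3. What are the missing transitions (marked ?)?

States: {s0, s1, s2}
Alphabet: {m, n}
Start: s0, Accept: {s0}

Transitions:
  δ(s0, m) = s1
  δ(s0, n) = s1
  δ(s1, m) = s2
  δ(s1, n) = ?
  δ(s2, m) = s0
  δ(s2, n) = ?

From the language and accept set, identify what each state tracks — s0: length ≡ 0 (mod 3); s1: length ≡ 1 (mod 3); s2: length ≡ 2 (mod 3).
Each missing δ(q, a) is the state matching the new tracked value after reading a.
δ(s1, n) = s2; δ(s2, n) = s0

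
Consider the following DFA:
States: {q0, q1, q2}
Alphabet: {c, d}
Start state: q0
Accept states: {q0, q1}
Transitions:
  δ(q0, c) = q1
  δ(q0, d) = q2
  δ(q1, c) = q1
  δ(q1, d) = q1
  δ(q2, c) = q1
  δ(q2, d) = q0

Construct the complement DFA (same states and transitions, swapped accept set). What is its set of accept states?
Complement accept states = All states \ Original accept states
= {q0, q1, q2} \ {q0, q1}
{q2}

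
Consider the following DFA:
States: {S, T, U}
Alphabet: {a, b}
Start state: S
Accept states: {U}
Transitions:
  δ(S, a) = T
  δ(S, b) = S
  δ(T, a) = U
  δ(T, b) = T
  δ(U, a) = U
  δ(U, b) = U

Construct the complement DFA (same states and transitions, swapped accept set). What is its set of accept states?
Complement accept states = All states \ Original accept states
= {S, T, U} \ {U}
{S, T}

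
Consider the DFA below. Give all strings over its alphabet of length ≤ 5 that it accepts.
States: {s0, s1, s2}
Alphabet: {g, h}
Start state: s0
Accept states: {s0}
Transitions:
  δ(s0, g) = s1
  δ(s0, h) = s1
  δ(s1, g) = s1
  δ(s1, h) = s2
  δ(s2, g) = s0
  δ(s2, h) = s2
ε, ghg, hhg, gghg, ghhg, hghg, hhhg, ggghg, gghhg, ghhhg, hgghg, hghhg, hhhhg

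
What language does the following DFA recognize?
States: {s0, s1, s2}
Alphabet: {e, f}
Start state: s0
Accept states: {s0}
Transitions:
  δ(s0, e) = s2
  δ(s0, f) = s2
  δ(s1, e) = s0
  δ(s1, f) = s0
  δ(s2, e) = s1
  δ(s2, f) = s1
Testing a few strings:
  'fee' → accept
  'ffff' → reject
  'ef' → reject
  'e' → reject
State roles: s0=length ≡ 0 (mod 3); s1=length ≡ 2 (mod 3); s2=length ≡ 1 (mod 3)
All strings over {e,f} whose length is a multiple of 3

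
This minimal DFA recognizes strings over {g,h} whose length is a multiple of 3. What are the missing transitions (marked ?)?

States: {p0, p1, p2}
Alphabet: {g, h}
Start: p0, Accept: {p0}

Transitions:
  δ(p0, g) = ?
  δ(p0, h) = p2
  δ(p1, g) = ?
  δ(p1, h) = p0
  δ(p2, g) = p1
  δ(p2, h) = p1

From the language and accept set, identify what each state tracks — p0: length ≡ 0 (mod 3); p1: length ≡ 2 (mod 3); p2: length ≡ 1 (mod 3).
Each missing δ(q, a) is the state matching the new tracked value after reading a.
δ(p0, g) = p2; δ(p1, g) = p0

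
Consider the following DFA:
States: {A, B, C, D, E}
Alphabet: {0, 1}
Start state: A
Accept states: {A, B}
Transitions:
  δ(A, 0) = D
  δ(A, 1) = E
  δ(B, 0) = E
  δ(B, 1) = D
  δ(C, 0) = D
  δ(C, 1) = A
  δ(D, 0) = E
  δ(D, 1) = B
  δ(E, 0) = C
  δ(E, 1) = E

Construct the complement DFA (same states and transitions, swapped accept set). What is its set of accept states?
Complement accept states = All states \ Original accept states
= {A, B, C, D, E} \ {A, B}
{C, D, E}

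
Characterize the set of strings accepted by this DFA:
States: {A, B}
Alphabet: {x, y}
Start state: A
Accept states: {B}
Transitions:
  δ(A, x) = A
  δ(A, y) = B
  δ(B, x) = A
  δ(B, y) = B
Testing a few strings:
  'yx' → reject
  'xxx' → reject
  'x' → reject
  'xyy' → accept
State roles: A=last symbol not y; B=last symbol is y
All strings over {x,y} ending with y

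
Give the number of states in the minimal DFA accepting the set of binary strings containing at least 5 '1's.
By Myhill–Nerode, count the distinguishable equivalence classes: 6 classes — having seen 0, 1, …, 4, or ≥5 copies of '1'; any two classes i < j (j ≤ 5) are distinguished by the string 1^(5−j), which takes class j to 5 copies (accepted) but leaves class i below 5 (rejected).
6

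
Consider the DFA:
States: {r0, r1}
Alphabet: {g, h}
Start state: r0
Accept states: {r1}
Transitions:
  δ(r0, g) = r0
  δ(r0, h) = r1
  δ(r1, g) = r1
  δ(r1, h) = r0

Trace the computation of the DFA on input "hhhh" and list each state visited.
read 'h': r0 → r1
  read 'h': r1 → r0
  read 'h': r0 → r1
  read 'h': r1 → r0
r0 -> r1 -> r0 -> r1 -> r0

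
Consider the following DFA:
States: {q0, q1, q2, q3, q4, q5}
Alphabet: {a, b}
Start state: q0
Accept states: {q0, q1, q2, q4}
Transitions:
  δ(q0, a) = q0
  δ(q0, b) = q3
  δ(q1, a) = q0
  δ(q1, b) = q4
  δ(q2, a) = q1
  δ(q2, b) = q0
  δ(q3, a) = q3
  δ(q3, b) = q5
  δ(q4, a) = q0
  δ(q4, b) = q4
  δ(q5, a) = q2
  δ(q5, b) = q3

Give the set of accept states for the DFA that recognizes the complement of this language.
Complement accept states = All states \ Original accept states
= {q0, q1, q2, q3, q4, q5} \ {q0, q1, q2, q4}
{q3, q5}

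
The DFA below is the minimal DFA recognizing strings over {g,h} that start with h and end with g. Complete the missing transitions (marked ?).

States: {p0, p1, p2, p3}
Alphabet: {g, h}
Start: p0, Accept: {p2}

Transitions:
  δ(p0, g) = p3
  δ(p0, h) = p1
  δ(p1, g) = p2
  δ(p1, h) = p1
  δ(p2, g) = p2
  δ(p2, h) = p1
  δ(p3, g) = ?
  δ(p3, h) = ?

From the language and accept set, identify what each state tracks — p0: no input read; p1: started with h, last symbol h; p2: started with h, last symbol g; p3: started with g (dead).
Each missing δ(q, a) is the state matching the new tracked value after reading a.
δ(p3, g) = p3; δ(p3, h) = p3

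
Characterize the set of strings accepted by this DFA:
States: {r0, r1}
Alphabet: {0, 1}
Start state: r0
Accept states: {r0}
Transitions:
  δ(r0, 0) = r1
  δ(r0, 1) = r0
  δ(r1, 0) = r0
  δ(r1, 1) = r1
Testing a few strings:
  '110' → reject
  '11' → accept
  '001' → accept
  '10' → reject
State roles: r0=even number of 0's so far; r1=odd number of 0's so far
All binary strings with an even number of 0's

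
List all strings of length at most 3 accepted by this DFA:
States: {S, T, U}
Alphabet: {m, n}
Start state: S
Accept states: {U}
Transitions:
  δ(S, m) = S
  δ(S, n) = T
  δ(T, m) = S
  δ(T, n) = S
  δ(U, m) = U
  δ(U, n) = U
None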